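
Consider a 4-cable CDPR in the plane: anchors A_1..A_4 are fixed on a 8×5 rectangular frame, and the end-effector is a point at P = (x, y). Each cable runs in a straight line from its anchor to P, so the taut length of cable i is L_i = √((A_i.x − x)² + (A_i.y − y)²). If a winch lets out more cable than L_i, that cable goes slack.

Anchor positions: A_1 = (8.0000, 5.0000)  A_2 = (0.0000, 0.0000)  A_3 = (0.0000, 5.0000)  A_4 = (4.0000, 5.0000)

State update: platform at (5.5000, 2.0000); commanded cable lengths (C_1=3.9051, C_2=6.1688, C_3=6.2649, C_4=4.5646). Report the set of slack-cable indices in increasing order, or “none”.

i=1: geometric 3.9051 vs commanded 3.9051 ⇒ taut
i=2: geometric 5.8523 vs commanded 6.1688 ⇒ slack
i=3: geometric 6.2650 vs commanded 6.2649 ⇒ taut
i=4: geometric 3.3541 vs commanded 4.5646 ⇒ slack

2, 4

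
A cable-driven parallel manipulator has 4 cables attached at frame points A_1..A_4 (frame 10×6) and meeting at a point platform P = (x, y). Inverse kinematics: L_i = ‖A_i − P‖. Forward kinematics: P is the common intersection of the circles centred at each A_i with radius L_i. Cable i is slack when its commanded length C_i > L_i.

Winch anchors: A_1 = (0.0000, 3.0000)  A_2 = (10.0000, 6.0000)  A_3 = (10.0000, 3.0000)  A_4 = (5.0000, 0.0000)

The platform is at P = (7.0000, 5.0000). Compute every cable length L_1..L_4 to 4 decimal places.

(7.2801, 3.1623, 3.6056, 5.3852)

cable 1: Δx=-7.0000, Δy=-2.0000; L_1 = √(Δx²+Δy²) = 7.2801
cable 2: Δx=3.0000, Δy=1.0000; L_2 = √(Δx²+Δy²) = 3.1623
cable 3: Δx=3.0000, Δy=-2.0000; L_3 = √(Δx²+Δy²) = 3.6056
cable 4: Δx=-2.0000, Δy=-5.0000; L_4 = √(Δx²+Δy²) = 5.3852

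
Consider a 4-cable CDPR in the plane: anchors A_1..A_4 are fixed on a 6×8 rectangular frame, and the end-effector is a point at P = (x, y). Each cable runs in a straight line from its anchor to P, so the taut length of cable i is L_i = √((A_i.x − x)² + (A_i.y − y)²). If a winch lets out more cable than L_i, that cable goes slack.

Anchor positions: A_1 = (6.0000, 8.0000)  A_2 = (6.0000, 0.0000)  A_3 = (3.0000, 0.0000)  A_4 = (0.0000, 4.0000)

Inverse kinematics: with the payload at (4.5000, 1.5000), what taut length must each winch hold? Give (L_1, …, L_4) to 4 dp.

(6.6708, 2.1213, 2.1213, 5.1478)

cable 1: Δx=1.5000, Δy=6.5000; L_1 = √(Δx²+Δy²) = 6.6708
cable 2: Δx=1.5000, Δy=-1.5000; L_2 = √(Δx²+Δy²) = 2.1213
cable 3: Δx=-1.5000, Δy=-1.5000; L_3 = √(Δx²+Δy²) = 2.1213
cable 4: Δx=-4.5000, Δy=2.5000; L_4 = √(Δx²+Δy²) = 5.1478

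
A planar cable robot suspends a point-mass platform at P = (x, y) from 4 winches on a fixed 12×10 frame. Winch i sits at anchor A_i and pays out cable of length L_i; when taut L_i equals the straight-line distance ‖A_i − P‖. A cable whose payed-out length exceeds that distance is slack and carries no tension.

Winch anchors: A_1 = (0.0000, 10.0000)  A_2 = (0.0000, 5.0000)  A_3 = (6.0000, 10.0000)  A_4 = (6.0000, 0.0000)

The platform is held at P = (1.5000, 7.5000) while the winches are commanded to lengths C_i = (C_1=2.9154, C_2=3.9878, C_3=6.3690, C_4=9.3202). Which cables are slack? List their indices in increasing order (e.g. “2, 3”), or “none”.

2, 3, 4

cable 1: L_1 = ‖A_1−P‖ = 2.9155;  C_1 = 2.9154 → taut
cable 2: L_2 = ‖A_2−P‖ = 2.9155;  C_2 = 3.9878 → slack
cable 3: L_3 = ‖A_3−P‖ = 5.1478;  C_3 = 6.3690 → slack
cable 4: L_4 = ‖A_4−P‖ = 8.7464;  C_4 = 9.3202 → slack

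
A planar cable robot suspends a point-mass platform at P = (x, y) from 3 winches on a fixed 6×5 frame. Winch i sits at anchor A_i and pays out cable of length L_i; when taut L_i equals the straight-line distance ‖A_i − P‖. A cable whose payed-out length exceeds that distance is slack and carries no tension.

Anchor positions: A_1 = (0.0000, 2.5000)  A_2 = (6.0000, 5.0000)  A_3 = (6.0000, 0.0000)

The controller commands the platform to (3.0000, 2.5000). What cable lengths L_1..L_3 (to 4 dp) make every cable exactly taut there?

L_1 = √((0.0000−3.0000)² + (2.5000−2.5000)²) = 3.0000
L_2 = √((6.0000−3.0000)² + (5.0000−2.5000)²) = 3.9051
L_3 = √((6.0000−3.0000)² + (0.0000−2.5000)²) = 3.9051

(3.0000, 3.9051, 3.9051)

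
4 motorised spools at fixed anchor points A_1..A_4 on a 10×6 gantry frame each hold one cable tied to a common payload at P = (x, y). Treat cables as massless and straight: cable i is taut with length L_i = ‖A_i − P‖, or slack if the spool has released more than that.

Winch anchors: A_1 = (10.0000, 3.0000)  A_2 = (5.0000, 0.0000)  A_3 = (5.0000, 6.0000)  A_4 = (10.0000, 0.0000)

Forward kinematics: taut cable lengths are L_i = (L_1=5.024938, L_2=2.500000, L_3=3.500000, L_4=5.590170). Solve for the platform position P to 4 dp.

circle eqns → linear via eq_j − eq_1; set k_j = A_j·A_j − L_j²
k_1 = 100.0000+9.0000−25.2500 = 83.7500
10.0000·x + 6.0000·y = k_1−k_2 = 65.0000
10.0000·x − 6.0000·y = k_1−k_3 = 35.0000
0.0000·x + 6.0000·y = k_1−k_4 = 15.0000
solve first two rows → x=5.0000, y=2.5000
check cable 4: ‖A_4−P‖² = 31.2500 ≈ L_4² = 31.2500 ✓

(5.0000, 2.5000)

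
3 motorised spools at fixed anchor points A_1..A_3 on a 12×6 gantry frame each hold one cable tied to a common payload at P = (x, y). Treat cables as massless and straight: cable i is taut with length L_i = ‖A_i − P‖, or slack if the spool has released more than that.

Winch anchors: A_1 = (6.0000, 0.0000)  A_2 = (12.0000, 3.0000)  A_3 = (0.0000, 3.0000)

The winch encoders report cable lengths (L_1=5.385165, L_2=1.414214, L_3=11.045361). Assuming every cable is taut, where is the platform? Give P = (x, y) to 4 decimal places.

(11.0000, 2.0000)

expand ‖A_i−P‖²=L_i² and subtract eq 1 (q_i ≔ ‖A_i‖²−L_i²)
q_1 = 36.0000+0.0000−29.0000 = 7.0000
eq1−eq2 → [-12.0000  -6.0000]·P = -144.0000
eq1−eq3 → [12.0000  -6.0000]·P = 120.0000
2×2 solve → P = (11.0000, 2.0000)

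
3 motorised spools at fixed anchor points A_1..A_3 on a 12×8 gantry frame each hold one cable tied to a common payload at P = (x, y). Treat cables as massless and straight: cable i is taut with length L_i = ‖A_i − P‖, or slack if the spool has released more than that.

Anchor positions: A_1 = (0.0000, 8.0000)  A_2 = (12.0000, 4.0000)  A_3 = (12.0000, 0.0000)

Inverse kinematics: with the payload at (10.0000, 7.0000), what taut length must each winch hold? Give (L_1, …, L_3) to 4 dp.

cable 1: Δx=-10.0000, Δy=1.0000; L_1 = √(Δx²+Δy²) = 10.0499
cable 2: Δx=2.0000, Δy=-3.0000; L_2 = √(Δx²+Δy²) = 3.6056
cable 3: Δx=2.0000, Δy=-7.0000; L_3 = √(Δx²+Δy²) = 7.2801

(10.0499, 3.6056, 7.2801)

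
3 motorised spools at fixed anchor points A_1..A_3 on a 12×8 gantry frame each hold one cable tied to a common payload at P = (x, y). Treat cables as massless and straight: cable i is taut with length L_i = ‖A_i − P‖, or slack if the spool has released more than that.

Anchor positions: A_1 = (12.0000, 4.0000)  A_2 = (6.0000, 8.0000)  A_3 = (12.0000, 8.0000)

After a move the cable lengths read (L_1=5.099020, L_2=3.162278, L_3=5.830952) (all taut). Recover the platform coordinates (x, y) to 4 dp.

circle eqns → linear via eq_j − eq_1; set c_j = A_j·A_j − L_j²
c_1 = 144.0000+16.0000−26.0000 = 134.0000
12.0000·x − 8.0000·y = c_1−c_2 = 44.0000
0.0000·x − 8.0000·y = c_1−c_3 = -40.0000
solve first two rows → x=7.0000, y=5.0000

(7.0000, 5.0000)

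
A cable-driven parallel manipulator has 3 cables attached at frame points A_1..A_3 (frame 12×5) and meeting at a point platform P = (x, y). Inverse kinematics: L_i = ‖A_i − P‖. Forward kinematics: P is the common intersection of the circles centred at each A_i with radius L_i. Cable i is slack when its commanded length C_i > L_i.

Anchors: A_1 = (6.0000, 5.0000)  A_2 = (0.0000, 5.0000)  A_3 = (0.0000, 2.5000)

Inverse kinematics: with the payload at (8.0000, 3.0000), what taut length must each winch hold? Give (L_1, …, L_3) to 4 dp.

L_1: Δ = A_1−P = (-2.0000, 2.0000) → ‖Δ‖ = √8.0000 = 2.8284
L_2: Δ = A_2−P = (-8.0000, 2.0000) → ‖Δ‖ = √68.0000 = 8.2462
L_3: Δ = A_3−P = (-8.0000, -0.5000) → ‖Δ‖ = √64.2500 = 8.0156

(2.8284, 8.2462, 8.0156)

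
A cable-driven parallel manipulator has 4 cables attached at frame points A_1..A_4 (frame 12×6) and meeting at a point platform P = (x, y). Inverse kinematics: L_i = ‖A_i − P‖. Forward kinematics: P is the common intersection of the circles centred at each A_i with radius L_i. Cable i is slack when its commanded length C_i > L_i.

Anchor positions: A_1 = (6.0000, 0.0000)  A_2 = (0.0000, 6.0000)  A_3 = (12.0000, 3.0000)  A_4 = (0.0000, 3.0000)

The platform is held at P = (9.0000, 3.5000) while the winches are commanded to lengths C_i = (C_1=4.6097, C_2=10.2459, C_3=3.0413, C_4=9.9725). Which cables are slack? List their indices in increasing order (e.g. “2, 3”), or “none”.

2, 4

cable 1: L_1 = ‖A_1−P‖ = 4.6098;  C_1 = 4.6097 → taut
cable 2: L_2 = ‖A_2−P‖ = 9.3408;  C_2 = 10.2459 → slack
cable 3: L_3 = ‖A_3−P‖ = 3.0414;  C_3 = 3.0413 → taut
cable 4: L_4 = ‖A_4−P‖ = 9.0139;  C_4 = 9.9725 → slack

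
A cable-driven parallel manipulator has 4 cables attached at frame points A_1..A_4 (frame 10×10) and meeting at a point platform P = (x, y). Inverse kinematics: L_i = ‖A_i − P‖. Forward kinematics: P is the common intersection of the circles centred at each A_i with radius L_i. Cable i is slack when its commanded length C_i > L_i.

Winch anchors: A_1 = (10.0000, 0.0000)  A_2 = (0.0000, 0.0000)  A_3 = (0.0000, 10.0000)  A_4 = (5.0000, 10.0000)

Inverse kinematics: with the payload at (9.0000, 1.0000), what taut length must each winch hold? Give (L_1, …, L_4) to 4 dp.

L_1 = √((10.0000−9.0000)² + (0.0000−1.0000)²) = 1.4142
L_2 = √((0.0000−9.0000)² + (0.0000−1.0000)²) = 9.0554
L_3 = √((0.0000−9.0000)² + (10.0000−1.0000)²) = 12.7279
L_4 = √((5.0000−9.0000)² + (10.0000−1.0000)²) = 9.8489

(1.4142, 9.0554, 12.7279, 9.8489)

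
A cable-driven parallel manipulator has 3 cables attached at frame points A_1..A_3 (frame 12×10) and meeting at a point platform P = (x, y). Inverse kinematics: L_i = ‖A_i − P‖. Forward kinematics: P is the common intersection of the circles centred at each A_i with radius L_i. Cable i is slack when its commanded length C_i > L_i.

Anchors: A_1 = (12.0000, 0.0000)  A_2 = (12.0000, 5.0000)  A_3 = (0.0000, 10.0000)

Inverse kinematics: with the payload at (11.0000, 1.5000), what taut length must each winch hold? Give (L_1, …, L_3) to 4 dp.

(1.8028, 3.6401, 13.9014)

L_1: Δ = A_1−P = (1.0000, -1.5000) → ‖Δ‖ = √3.2500 = 1.8028
L_2: Δ = A_2−P = (1.0000, 3.5000) → ‖Δ‖ = √13.2500 = 3.6401
L_3: Δ = A_3−P = (-11.0000, 8.5000) → ‖Δ‖ = √193.2500 = 13.9014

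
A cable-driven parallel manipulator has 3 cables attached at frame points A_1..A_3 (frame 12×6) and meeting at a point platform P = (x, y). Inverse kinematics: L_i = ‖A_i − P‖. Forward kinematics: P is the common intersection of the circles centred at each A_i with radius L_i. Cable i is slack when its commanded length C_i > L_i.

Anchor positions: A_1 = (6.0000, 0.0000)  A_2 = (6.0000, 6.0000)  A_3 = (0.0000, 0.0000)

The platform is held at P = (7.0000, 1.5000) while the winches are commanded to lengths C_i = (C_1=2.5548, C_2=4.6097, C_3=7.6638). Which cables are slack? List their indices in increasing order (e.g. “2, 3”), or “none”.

cable 1: √((-1.0000)²+(-1.5000)²)=1.8028, C_1=2.5548: slack
cable 2: √((-1.0000)²+(4.5000)²)=4.6098, C_2=4.6097: taut
cable 3: √((-7.0000)²+(-1.5000)²)=7.1589, C_3=7.6638: slack

1, 3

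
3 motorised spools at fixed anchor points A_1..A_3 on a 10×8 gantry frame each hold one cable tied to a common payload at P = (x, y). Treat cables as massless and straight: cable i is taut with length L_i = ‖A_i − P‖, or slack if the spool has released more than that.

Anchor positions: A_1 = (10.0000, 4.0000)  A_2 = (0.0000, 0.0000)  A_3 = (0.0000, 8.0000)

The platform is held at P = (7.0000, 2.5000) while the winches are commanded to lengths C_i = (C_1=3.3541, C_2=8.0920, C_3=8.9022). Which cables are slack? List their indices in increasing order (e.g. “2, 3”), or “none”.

2

cable 1: L_1 = ‖A_1−P‖ = 3.3541;  C_1 = 3.3541 → taut
cable 2: L_2 = ‖A_2−P‖ = 7.4330;  C_2 = 8.0920 → slack
cable 3: L_3 = ‖A_3−P‖ = 8.9022;  C_3 = 8.9022 → taut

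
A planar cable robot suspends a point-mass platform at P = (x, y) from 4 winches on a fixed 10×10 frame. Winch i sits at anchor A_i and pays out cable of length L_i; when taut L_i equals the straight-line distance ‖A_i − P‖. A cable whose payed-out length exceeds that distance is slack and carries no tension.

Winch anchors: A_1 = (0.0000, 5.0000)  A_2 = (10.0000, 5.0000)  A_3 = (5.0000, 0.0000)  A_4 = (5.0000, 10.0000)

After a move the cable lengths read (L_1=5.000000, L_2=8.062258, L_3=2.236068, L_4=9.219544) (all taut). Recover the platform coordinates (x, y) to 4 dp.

(3.0000, 1.0000)

expand ‖A_i−P‖²=L_i² and subtract eq 1 (k_i ≔ ‖A_i‖²−L_i²)
k_1 = 0.0000+25.0000−25.0000 = 0.0000
eq1−eq2 → [-20.0000  0.0000]·P = -60.0000
eq1−eq3 → [-10.0000  10.0000]·P = -20.0000
eq1−eq4 → [-10.0000  -10.0000]·P = -40.0000
2×2 solve → P = (3.0000, 1.0000)
check cable 4: ‖A_4−P‖² = 85.0000 ≈ L_4² = 85.0000 ✓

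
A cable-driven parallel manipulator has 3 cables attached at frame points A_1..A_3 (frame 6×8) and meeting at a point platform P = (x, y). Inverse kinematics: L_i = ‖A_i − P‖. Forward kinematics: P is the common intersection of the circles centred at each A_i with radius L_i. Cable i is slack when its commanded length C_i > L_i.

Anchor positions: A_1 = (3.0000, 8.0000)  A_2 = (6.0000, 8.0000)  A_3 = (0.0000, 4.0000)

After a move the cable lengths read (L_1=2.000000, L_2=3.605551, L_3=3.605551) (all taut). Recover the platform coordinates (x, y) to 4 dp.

(3.0000, 6.0000)

each cable: (A_i−P)·(A_i−P) = L_i²; let c_i = ‖A_i‖²−L_i²
c_1 = 9.0000+64.0000−4.0000 = 69.0000
row 1: -6.0000x + 0.0000y = -18.0000  (c_2=87.0000)
row 2: 6.0000x + 8.0000y = 66.0000  (c_3=3.0000)
Cramer on rows 1–2 → x = 3.0000, y = 6.0000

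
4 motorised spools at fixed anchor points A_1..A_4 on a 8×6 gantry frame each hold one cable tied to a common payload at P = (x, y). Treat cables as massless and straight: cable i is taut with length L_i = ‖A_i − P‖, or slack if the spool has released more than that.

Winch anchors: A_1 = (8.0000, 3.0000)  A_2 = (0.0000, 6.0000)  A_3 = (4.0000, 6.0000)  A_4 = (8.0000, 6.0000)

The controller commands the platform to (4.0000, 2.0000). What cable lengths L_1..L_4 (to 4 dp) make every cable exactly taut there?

(4.1231, 5.6569, 4.0000, 5.6569)

L_1: Δ = A_1−P = (4.0000, 1.0000) → ‖Δ‖ = √17.0000 = 4.1231
L_2: Δ = A_2−P = (-4.0000, 4.0000) → ‖Δ‖ = √32.0000 = 5.6569
L_3: Δ = A_3−P = (0.0000, 4.0000) → ‖Δ‖ = √16.0000 = 4.0000
L_4: Δ = A_4−P = (4.0000, 4.0000) → ‖Δ‖ = √32.0000 = 5.6569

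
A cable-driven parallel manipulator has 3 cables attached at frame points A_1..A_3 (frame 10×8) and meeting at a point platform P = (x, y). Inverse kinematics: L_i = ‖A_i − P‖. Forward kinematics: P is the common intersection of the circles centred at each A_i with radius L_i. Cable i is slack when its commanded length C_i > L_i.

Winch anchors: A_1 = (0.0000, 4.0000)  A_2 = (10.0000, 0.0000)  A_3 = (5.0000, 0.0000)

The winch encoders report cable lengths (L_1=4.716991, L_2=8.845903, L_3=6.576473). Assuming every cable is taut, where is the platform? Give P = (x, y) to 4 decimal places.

(4.0000, 6.5000)

expand ‖A_i−P‖²=L_i² and subtract eq 1 (q_i ≔ ‖A_i‖²−L_i²)
q_1 = 0.0000+16.0000−22.2500 = -6.2500
eq1−eq2 → [-20.0000  8.0000]·P = -28.0000
eq1−eq3 → [-10.0000  8.0000]·P = 12.0000
2×2 solve → P = (4.0000, 6.5000)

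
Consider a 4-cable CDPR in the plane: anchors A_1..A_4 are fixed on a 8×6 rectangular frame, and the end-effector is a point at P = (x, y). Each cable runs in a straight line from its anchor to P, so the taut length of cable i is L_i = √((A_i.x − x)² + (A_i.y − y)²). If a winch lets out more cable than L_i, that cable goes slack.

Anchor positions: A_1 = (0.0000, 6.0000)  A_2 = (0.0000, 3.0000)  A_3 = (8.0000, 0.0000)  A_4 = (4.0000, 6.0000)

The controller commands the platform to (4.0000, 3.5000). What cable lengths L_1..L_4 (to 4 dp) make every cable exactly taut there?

L_1: Δ = A_1−P = (-4.0000, 2.5000) → ‖Δ‖ = √22.2500 = 4.7170
L_2: Δ = A_2−P = (-4.0000, -0.5000) → ‖Δ‖ = √16.2500 = 4.0311
L_3: Δ = A_3−P = (4.0000, -3.5000) → ‖Δ‖ = √28.2500 = 5.3151
L_4: Δ = A_4−P = (0.0000, 2.5000) → ‖Δ‖ = √6.2500 = 2.5000

(4.7170, 4.0311, 5.3151, 2.5000)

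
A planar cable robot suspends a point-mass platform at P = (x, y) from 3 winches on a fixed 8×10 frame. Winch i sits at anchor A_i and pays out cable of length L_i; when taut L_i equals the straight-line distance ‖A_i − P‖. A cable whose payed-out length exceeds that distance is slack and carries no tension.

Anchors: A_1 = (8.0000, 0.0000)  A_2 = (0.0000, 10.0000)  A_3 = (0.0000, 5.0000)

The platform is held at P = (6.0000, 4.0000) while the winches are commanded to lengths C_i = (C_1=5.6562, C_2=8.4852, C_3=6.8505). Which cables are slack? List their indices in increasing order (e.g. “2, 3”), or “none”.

1, 3

i=1: geometric 4.4721 vs commanded 5.6562 ⇒ slack
i=2: geometric 8.4853 vs commanded 8.4852 ⇒ taut
i=3: geometric 6.0828 vs commanded 6.8505 ⇒ slack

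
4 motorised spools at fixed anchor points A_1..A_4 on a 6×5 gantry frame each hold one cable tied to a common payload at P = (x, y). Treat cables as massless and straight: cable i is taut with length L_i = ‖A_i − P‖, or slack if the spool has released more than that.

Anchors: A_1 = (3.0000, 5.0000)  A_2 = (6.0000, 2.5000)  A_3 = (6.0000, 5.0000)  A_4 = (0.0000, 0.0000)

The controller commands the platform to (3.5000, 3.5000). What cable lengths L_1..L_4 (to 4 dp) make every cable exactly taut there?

(1.5811, 2.6926, 2.9155, 4.9497)

L_1 = √((3.0000−3.5000)² + (5.0000−3.5000)²) = 1.5811
L_2 = √((6.0000−3.5000)² + (2.5000−3.5000)²) = 2.6926
L_3 = √((6.0000−3.5000)² + (5.0000−3.5000)²) = 2.9155
L_4 = √((0.0000−3.5000)² + (0.0000−3.5000)²) = 4.9497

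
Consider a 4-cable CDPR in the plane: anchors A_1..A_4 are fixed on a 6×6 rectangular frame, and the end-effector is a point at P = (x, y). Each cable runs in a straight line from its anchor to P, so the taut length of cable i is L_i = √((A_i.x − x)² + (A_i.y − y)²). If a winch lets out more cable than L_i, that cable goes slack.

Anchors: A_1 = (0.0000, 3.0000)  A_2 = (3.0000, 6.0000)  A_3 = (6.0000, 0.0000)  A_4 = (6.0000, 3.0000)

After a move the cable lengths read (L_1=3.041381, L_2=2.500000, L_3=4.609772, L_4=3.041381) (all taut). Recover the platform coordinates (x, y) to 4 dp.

expand ‖A_i−P‖²=L_i² and subtract eq 1 (c_i ≔ ‖A_i‖²−L_i²)
c_1 = 0.0000+9.0000−9.2500 = -0.2500
eq1−eq2 → [-6.0000  -6.0000]·P = -39.0000
eq1−eq3 → [-12.0000  6.0000]·P = -15.0000
eq1−eq4 → [-12.0000  0.0000]·P = -36.0000
2×2 solve → P = (3.0000, 3.5000)
check cable 4: ‖A_4−P‖² = 9.2500 ≈ L_4² = 9.2500 ✓

(3.0000, 3.5000)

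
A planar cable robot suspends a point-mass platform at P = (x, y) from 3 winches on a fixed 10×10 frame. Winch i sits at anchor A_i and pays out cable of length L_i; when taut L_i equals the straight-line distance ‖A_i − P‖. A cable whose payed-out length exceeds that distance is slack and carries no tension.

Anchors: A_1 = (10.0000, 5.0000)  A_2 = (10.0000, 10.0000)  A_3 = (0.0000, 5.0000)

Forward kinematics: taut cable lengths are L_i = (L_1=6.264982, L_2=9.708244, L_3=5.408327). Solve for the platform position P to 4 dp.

expand ‖A_i−P‖²=L_i² and subtract eq 1 (q_i ≔ ‖A_i‖²−L_i²)
q_1 = 100.0000+25.0000−39.2500 = 85.7500
eq1−eq2 → [0.0000  -10.0000]·P = -20.0000
eq1−eq3 → [20.0000  0.0000]·P = 90.0000
2×2 solve → P = (4.5000, 2.0000)

(4.5000, 2.0000)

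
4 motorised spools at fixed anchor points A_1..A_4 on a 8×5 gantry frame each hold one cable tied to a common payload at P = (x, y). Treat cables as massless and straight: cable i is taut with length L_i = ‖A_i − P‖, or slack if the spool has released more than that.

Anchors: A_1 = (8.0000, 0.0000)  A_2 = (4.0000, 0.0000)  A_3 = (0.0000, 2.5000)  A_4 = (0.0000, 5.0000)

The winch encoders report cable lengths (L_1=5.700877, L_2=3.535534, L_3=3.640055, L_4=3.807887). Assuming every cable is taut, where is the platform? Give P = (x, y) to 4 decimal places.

circle eqns → linear via eq_j − eq_1; set k_j = A_j·A_j − L_j²
k_1 = 64.0000+0.0000−32.5000 = 31.5000
8.0000·x + 0.0000·y = k_1−k_2 = 28.0000
16.0000·x − 5.0000·y = k_1−k_3 = 38.5000
16.0000·x − 10.0000·y = k_1−k_4 = 21.0000
solve first two rows → x=3.5000, y=3.5000
check cable 4: ‖A_4−P‖² = 14.5000 ≈ L_4² = 14.5000 ✓

(3.5000, 3.5000)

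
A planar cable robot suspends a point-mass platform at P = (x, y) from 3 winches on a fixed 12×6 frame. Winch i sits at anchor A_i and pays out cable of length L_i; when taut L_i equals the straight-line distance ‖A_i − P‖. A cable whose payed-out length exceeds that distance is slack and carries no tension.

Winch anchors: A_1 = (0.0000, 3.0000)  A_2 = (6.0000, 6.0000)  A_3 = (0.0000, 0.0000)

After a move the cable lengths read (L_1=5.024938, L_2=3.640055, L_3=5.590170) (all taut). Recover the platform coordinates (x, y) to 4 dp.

(5.0000, 2.5000)

each cable: (A_i−P)·(A_i−P) = L_i²; let k_i = ‖A_i‖²−L_i²
k_1 = 0.0000+9.0000−25.2500 = -16.2500
row 1: -12.0000x − 6.0000y = -75.0000  (k_2=58.7500)
row 2: 0.0000x + 6.0000y = 15.0000  (k_3=-31.2500)
Cramer on rows 1–2 → x = 5.0000, y = 2.5000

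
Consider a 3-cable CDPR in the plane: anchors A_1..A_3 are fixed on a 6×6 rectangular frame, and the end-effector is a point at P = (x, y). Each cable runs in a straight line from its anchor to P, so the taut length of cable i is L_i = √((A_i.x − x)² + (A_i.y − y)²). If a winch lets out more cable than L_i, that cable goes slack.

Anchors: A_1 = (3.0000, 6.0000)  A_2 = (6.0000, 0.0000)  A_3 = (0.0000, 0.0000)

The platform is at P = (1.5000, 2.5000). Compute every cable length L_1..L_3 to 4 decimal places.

(3.8079, 5.1478, 2.9155)

L_1: Δ = A_1−P = (1.5000, 3.5000) → ‖Δ‖ = √14.5000 = 3.8079
L_2: Δ = A_2−P = (4.5000, -2.5000) → ‖Δ‖ = √26.5000 = 5.1478
L_3: Δ = A_3−P = (-1.5000, -2.5000) → ‖Δ‖ = √8.5000 = 2.9155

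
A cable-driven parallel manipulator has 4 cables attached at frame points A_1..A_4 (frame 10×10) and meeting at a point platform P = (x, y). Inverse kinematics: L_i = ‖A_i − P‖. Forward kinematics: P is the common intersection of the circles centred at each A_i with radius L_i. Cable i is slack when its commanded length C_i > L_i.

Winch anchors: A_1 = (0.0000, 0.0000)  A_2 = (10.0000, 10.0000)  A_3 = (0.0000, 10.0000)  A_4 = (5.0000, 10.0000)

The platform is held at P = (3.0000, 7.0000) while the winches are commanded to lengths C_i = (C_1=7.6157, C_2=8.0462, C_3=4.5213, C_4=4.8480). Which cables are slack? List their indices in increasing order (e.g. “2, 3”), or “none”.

i=1: geometric 7.6158 vs commanded 7.6157 ⇒ taut
i=2: geometric 7.6158 vs commanded 8.0462 ⇒ slack
i=3: geometric 4.2426 vs commanded 4.5213 ⇒ slack
i=4: geometric 3.6056 vs commanded 4.8480 ⇒ slack

2, 3, 4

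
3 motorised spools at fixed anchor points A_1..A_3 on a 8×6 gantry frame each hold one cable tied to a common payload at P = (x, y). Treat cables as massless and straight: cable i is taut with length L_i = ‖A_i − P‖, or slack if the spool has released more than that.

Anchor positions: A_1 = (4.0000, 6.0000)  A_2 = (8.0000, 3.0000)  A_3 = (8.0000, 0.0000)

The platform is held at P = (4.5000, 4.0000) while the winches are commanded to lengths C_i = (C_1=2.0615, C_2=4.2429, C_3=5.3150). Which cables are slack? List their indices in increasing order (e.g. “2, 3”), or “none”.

i=1: geometric 2.0616 vs commanded 2.0615 ⇒ taut
i=2: geometric 3.6401 vs commanded 4.2429 ⇒ slack
i=3: geometric 5.3151 vs commanded 5.3150 ⇒ taut

2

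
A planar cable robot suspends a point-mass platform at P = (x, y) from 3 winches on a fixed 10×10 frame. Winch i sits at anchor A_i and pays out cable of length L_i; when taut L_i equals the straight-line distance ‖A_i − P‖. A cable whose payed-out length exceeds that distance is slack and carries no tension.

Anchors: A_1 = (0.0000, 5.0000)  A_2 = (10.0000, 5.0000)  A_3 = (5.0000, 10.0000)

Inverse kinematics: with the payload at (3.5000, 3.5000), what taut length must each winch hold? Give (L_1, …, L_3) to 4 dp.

L_1: Δ = A_1−P = (-3.5000, 1.5000) → ‖Δ‖ = √14.5000 = 3.8079
L_2: Δ = A_2−P = (6.5000, 1.5000) → ‖Δ‖ = √44.5000 = 6.6708
L_3: Δ = A_3−P = (1.5000, 6.5000) → ‖Δ‖ = √44.5000 = 6.6708

(3.8079, 6.6708, 6.6708)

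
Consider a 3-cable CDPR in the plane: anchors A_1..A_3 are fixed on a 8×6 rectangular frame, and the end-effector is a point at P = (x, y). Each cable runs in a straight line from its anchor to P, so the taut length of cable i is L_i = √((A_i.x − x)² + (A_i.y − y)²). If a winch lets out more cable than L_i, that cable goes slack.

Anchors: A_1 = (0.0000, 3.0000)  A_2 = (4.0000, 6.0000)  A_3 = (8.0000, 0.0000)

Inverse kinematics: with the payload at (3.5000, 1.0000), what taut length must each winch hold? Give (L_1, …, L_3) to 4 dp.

(4.0311, 5.0249, 4.6098)

L_1 = √((0.0000−3.5000)² + (3.0000−1.0000)²) = 4.0311
L_2 = √((4.0000−3.5000)² + (6.0000−1.0000)²) = 5.0249
L_3 = √((8.0000−3.5000)² + (0.0000−1.0000)²) = 4.6098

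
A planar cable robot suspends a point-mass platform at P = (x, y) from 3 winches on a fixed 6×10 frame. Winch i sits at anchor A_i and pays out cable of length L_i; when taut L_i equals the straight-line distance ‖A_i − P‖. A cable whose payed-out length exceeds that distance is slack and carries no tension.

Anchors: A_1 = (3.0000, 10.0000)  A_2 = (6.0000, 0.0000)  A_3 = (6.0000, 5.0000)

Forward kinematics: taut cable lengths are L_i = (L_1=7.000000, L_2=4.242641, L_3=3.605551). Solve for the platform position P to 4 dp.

(3.0000, 3.0000)

each cable: (A_i−P)·(A_i−P) = L_i²; let k_i = ‖A_i‖²−L_i²
k_1 = 9.0000+100.0000−49.0000 = 60.0000
row 1: -6.0000x + 20.0000y = 42.0000  (k_2=18.0000)
row 2: -6.0000x + 10.0000y = 12.0000  (k_3=48.0000)
Cramer on rows 1–2 → x = 3.0000, y = 3.0000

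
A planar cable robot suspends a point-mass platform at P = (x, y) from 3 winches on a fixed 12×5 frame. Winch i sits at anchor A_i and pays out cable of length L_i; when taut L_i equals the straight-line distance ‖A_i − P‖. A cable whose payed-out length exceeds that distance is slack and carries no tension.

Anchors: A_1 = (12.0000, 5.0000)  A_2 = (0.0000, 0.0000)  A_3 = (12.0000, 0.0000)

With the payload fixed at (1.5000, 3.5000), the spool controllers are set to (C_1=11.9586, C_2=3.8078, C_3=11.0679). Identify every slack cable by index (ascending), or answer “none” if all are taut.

cable 1: √((10.5000)²+(1.5000)²)=10.6066, C_1=11.9586: slack
cable 2: √((-1.5000)²+(-3.5000)²)=3.8079, C_2=3.8078: taut
cable 3: √((10.5000)²+(-3.5000)²)=11.0680, C_3=11.0679: taut

1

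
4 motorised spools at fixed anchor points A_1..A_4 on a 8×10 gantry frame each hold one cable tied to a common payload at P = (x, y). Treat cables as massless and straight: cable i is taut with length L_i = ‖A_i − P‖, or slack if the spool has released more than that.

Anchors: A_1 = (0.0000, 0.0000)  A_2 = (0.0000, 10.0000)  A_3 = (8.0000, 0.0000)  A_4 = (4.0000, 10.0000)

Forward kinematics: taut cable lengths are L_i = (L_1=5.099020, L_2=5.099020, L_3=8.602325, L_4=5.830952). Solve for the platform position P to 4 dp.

expand ‖A_i−P‖²=L_i² and subtract eq 1 (k_i ≔ ‖A_i‖²−L_i²)
k_1 = 0.0000+0.0000−26.0000 = -26.0000
eq1−eq2 → [0.0000  -20.0000]·P = -100.0000
eq1−eq3 → [-16.0000  0.0000]·P = -16.0000
eq1−eq4 → [-8.0000  -20.0000]·P = -108.0000
2×2 solve → P = (1.0000, 5.0000)
check cable 4: ‖A_4−P‖² = 34.0000 ≈ L_4² = 34.0000 ✓

(1.0000, 5.0000)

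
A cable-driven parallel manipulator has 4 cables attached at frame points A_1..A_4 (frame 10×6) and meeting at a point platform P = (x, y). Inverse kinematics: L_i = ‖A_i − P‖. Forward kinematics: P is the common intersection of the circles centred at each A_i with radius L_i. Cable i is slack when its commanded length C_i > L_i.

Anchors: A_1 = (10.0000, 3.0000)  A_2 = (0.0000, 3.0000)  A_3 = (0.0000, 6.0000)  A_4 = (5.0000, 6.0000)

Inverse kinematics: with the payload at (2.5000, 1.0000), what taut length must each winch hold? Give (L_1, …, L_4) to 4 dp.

(7.7621, 3.2016, 5.5902, 5.5902)

L_1: Δ = A_1−P = (7.5000, 2.0000) → ‖Δ‖ = √60.2500 = 7.7621
L_2: Δ = A_2−P = (-2.5000, 2.0000) → ‖Δ‖ = √10.2500 = 3.2016
L_3: Δ = A_3−P = (-2.5000, 5.0000) → ‖Δ‖ = √31.2500 = 5.5902
L_4: Δ = A_4−P = (2.5000, 5.0000) → ‖Δ‖ = √31.2500 = 5.5902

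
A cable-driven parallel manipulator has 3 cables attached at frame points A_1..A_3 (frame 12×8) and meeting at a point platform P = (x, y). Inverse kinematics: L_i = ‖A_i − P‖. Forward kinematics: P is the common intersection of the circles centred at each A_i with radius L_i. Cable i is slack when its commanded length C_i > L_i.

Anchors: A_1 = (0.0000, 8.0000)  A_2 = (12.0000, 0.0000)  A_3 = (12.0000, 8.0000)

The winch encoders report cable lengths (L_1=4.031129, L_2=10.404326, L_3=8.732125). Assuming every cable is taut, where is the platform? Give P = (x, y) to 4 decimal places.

each cable: (A_i−P)·(A_i−P) = L_i²; let k_i = ‖A_i‖²−L_i²
k_1 = 0.0000+64.0000−16.2500 = 47.7500
row 1: -24.0000x + 16.0000y = 12.0000  (k_2=35.7500)
row 2: -24.0000x + 0.0000y = -84.0000  (k_3=131.7500)
Cramer on rows 1–2 → x = 3.5000, y = 6.0000

(3.5000, 6.0000)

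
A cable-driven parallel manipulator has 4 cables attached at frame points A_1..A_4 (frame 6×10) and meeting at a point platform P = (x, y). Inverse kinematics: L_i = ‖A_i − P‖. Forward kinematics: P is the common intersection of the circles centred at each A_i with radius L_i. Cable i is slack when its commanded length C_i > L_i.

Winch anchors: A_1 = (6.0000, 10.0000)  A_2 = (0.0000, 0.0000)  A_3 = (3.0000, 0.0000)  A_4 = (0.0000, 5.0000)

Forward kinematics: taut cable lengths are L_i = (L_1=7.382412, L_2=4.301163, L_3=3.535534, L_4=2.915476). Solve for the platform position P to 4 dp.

expand ‖A_i−P‖²=L_i² and subtract eq 1 (q_i ≔ ‖A_i‖²−L_i²)
q_1 = 36.0000+100.0000−54.5000 = 81.5000
eq1−eq2 → [12.0000  20.0000]·P = 100.0000
eq1−eq3 → [6.0000  20.0000]·P = 85.0000
eq1−eq4 → [12.0000  10.0000]·P = 65.0000
2×2 solve → P = (2.5000, 3.5000)
check cable 4: ‖A_4−P‖² = 8.5000 ≈ L_4² = 8.5000 ✓

(2.5000, 3.5000)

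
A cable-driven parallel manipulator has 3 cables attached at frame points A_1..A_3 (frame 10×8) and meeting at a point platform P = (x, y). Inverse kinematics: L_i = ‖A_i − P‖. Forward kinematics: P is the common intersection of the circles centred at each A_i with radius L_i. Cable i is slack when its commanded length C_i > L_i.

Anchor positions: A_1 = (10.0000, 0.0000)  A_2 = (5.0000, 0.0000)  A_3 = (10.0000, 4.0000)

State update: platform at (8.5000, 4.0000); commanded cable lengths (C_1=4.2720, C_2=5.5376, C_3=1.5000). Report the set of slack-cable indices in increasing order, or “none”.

cable 1: √((1.5000)²+(-4.0000)²)=4.2720, C_1=4.2720: taut
cable 2: √((-3.5000)²+(-4.0000)²)=5.3151, C_2=5.5376: slack
cable 3: √((1.5000)²+(0.0000)²)=1.5000, C_3=1.5000: taut

2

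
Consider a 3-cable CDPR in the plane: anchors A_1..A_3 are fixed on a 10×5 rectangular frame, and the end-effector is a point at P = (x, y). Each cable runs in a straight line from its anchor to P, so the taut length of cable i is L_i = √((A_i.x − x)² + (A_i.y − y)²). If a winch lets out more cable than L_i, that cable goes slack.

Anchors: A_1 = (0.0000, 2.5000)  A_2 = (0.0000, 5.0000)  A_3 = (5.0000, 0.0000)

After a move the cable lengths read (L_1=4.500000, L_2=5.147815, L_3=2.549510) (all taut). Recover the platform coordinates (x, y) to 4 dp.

(4.5000, 2.5000)

each cable: (A_i−P)·(A_i−P) = L_i²; let c_i = ‖A_i‖²−L_i²
c_1 = 0.0000+6.2500−20.2500 = -14.0000
row 1: 0.0000x − 5.0000y = -12.5000  (c_2=-1.5000)
row 2: -10.0000x + 5.0000y = -32.5000  (c_3=18.5000)
Cramer on rows 1–2 → x = 4.5000, y = 2.5000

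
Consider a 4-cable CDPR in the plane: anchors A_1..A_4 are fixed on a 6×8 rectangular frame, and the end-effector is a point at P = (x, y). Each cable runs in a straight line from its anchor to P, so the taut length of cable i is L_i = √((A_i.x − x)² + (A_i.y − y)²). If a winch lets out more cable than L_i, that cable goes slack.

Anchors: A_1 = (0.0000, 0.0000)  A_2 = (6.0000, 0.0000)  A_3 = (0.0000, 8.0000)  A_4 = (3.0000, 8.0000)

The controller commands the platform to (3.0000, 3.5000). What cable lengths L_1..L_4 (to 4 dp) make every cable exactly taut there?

L_1: Δ = A_1−P = (-3.0000, -3.5000) → ‖Δ‖ = √21.2500 = 4.6098
L_2: Δ = A_2−P = (3.0000, -3.5000) → ‖Δ‖ = √21.2500 = 4.6098
L_3: Δ = A_3−P = (-3.0000, 4.5000) → ‖Δ‖ = √29.2500 = 5.4083
L_4: Δ = A_4−P = (0.0000, 4.5000) → ‖Δ‖ = √20.2500 = 4.5000

(4.6098, 4.6098, 5.4083, 4.5000)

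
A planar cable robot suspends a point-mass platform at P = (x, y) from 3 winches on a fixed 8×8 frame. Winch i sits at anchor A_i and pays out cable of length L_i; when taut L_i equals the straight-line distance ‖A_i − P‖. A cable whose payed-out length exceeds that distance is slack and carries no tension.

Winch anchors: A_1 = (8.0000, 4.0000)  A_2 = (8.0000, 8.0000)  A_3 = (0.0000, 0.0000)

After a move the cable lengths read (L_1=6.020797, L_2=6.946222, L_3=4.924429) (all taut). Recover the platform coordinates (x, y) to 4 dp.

expand ‖A_i−P‖²=L_i² and subtract eq 1 (k_i ≔ ‖A_i‖²−L_i²)
k_1 = 64.0000+16.0000−36.2500 = 43.7500
eq1−eq2 → [0.0000  -8.0000]·P = -36.0000
eq1−eq3 → [16.0000  8.0000]·P = 68.0000
2×2 solve → P = (2.0000, 4.5000)

(2.0000, 4.5000)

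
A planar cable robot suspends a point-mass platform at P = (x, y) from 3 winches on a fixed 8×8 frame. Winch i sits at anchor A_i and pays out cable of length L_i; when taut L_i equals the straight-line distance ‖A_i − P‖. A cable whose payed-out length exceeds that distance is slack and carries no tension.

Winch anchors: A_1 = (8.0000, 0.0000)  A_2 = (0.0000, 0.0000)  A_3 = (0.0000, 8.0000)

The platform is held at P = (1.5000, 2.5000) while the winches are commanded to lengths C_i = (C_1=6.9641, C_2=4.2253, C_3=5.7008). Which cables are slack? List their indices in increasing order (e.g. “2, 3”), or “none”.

2

cable 1: L_1 = ‖A_1−P‖ = 6.9642;  C_1 = 6.9641 → taut
cable 2: L_2 = ‖A_2−P‖ = 2.9155;  C_2 = 4.2253 → slack
cable 3: L_3 = ‖A_3−P‖ = 5.7009;  C_3 = 5.7008 → taut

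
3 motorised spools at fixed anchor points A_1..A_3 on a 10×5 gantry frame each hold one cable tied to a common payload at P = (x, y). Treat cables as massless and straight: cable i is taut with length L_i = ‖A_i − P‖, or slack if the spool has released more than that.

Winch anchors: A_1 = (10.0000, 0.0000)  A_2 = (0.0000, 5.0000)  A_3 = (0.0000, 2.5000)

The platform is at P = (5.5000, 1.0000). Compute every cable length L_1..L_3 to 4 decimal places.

cable 1: Δx=4.5000, Δy=-1.0000; L_1 = √(Δx²+Δy²) = 4.6098
cable 2: Δx=-5.5000, Δy=4.0000; L_2 = √(Δx²+Δy²) = 6.8007
cable 3: Δx=-5.5000, Δy=1.5000; L_3 = √(Δx²+Δy²) = 5.7009

(4.6098, 6.8007, 5.7009)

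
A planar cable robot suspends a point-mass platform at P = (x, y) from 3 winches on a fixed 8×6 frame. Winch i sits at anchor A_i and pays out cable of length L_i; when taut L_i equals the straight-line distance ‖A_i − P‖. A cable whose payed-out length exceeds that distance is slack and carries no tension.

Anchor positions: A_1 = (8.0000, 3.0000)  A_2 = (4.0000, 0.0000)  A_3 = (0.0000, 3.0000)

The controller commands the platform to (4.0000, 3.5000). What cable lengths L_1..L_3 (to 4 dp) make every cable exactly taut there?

L_1 = √((8.0000−4.0000)² + (3.0000−3.5000)²) = 4.0311
L_2 = √((4.0000−4.0000)² + (0.0000−3.5000)²) = 3.5000
L_3 = √((0.0000−4.0000)² + (3.0000−3.5000)²) = 4.0311

(4.0311, 3.5000, 4.0311)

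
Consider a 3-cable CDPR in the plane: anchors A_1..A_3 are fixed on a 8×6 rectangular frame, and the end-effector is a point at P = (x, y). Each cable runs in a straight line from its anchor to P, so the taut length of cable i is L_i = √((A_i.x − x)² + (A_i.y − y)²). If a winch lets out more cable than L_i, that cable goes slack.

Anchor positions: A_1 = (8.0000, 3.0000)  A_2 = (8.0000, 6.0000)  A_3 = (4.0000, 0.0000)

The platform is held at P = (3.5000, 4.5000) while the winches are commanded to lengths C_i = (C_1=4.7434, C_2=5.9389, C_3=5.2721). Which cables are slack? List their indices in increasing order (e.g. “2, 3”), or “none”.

cable 1: L_1 = ‖A_1−P‖ = 4.7434;  C_1 = 4.7434 → taut
cable 2: L_2 = ‖A_2−P‖ = 4.7434;  C_2 = 5.9389 → slack
cable 3: L_3 = ‖A_3−P‖ = 4.5277;  C_3 = 5.2721 → slack

2, 3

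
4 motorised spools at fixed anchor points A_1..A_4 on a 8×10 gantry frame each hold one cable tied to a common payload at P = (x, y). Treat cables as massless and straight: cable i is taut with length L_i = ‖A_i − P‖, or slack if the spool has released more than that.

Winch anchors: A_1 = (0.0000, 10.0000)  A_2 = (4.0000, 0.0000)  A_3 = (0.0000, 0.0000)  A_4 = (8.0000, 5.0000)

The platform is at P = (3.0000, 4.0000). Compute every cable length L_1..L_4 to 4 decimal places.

(6.7082, 4.1231, 5.0000, 5.0990)

L_1 = √((0.0000−3.0000)² + (10.0000−4.0000)²) = 6.7082
L_2 = √((4.0000−3.0000)² + (0.0000−4.0000)²) = 4.1231
L_3 = √((0.0000−3.0000)² + (0.0000−4.0000)²) = 5.0000
L_4 = √((8.0000−3.0000)² + (5.0000−4.0000)²) = 5.0990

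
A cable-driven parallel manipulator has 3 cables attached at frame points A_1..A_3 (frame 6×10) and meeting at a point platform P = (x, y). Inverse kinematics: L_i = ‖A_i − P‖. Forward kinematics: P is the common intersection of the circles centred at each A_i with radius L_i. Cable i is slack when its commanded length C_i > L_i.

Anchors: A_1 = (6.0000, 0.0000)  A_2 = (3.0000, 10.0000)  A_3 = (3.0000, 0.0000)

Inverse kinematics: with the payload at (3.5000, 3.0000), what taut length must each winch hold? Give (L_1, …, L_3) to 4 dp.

cable 1: Δx=2.5000, Δy=-3.0000; L_1 = √(Δx²+Δy²) = 3.9051
cable 2: Δx=-0.5000, Δy=7.0000; L_2 = √(Δx²+Δy²) = 7.0178
cable 3: Δx=-0.5000, Δy=-3.0000; L_3 = √(Δx²+Δy²) = 3.0414

(3.9051, 7.0178, 3.0414)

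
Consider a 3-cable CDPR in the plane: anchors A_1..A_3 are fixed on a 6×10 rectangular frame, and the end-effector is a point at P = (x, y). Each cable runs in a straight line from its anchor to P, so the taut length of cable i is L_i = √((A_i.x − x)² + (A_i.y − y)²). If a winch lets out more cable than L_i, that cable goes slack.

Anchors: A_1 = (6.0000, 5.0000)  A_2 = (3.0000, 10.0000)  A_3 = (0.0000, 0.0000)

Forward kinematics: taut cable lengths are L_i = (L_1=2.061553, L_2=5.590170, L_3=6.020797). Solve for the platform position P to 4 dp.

(4.0000, 4.5000)

circle eqns → linear via eq_j − eq_1; set c_j = A_j·A_j − L_j²
c_1 = 36.0000+25.0000−4.2500 = 56.7500
6.0000·x − 10.0000·y = c_1−c_2 = -21.0000
12.0000·x + 10.0000·y = c_1−c_3 = 93.0000
solve first two rows → x=4.0000, y=4.5000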